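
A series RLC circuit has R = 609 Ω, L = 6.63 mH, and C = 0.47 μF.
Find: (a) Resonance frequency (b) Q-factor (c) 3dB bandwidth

Step 1 — Resonance: ω₀ = 1/√(LC) = 1/√(0.00663·4.7e-07) = 1.791e+04 rad/s.
Step 2 — f₀ = ω₀/(2π) = 2851 Hz.
Step 3 — Series Q: Q = ω₀L/R = 1.791e+04·0.00663/609 = 0.195.
Step 4 — Bandwidth: Δω = ω₀/Q = 9.186e+04 rad/s; BW = Δω/(2π) = 1.462e+04 Hz.

(a) f₀ = 2851 Hz  (b) Q = 0.195  (c) BW = 1.462e+04 Hz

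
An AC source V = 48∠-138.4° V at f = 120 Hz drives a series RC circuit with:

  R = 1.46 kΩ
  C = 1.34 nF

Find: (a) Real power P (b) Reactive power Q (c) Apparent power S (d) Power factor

Step 1 — Angular frequency: ω = 2π·f = 2π·120 = 754 rad/s.
Step 2 — Component impedances:
  R: Z = R = 1460 Ω
  C: Z = 1/(jωC) = -j/(ω·C) = 0 - j9.898e+05 Ω
Step 3 — Series combination: Z_total = R + C = 1460 - j9.898e+05 Ω = 9.898e+05∠-89.9° Ω.
Step 4 — Source phasor: V = 48∠-138.4° V = -35.89 - j31.87 V.
Step 5 — Current: I = V / Z = 3.214e-05 - j3.631e-05 A = 4.85e-05∠-48.5° A.
Step 6 — Complex power: S = V·I* = 3.434e-06 - j0.002328 VA.
Step 7 — Real power: P = Re(S) = 3.434e-06 W.
Step 8 — Reactive power: Q = Im(S) = -0.002328 VAR.
Step 9 — Apparent power: |S| = 0.002328 VA.
Step 10 — Power factor: PF = P/|S| = 0.001475 (leading).

(a) P = 3.434e-06 W  (b) Q = -0.002328 VAR  (c) S = 0.002328 VA  (d) PF = 0.001475 (leading)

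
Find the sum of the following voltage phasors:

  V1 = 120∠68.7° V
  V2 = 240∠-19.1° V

Step 1 — Convert each phasor to rectangular form:
  V1 = 120·(cos(68.7°) + j·sin(68.7°)) = 43.59 + j111.8 V
  V2 = 240·(cos(-19.1°) + j·sin(-19.1°)) = 226.8 - j78.53 V
Step 2 — Sum components: V_total = 270.4 + j33.27 V.
Step 3 — Convert to polar: |V_total| = 272.4 V, ∠V_total = 7.0°.

V_total = 272.4∠7.0° V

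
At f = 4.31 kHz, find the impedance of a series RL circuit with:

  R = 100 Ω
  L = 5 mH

Step 1 — Angular frequency: ω = 2π·f = 2π·4310 = 2.708e+04 rad/s.
Step 2 — Component impedances:
  R: Z = R = 100 Ω
  L: Z = jωL = j·2.708e+04·0.005 = 0 + j135.4 Ω
Step 3 — Series combination: Z_total = R + L = 100 + j135.4 Ω = 168.3∠53.6° Ω.

Z = 100 + j135.4 Ω = 168.3∠53.6° Ω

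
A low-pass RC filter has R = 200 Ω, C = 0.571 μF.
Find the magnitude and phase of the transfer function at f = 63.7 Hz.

Step 1 — Angular frequency: ω = 2π·63.7 = 400.2 rad/s.
Step 2 — Transfer function: H(jω) = 1/(1 + jωRC).
Step 3 — Denominator: 1 + jωRC = 1 + j·400.2·200·5.71e-07 = 1 + j0.04571.
Step 4 — H = 0.9979 - j0.04561.
Step 5 — Magnitude: |H| = 0.999 (-0.0 dB); phase: φ = -2.6°.

|H| = 0.999 (-0.0 dB), φ = -2.6°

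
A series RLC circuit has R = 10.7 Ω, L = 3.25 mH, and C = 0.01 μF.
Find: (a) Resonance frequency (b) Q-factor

Step 1 — Resonance condition Im(Z)=0 gives ω₀ = 1/√(LC).
Step 2 — ω₀ = 1/√(0.00325·1e-08) = 1.754e+05 rad/s.
Step 3 — f₀ = ω₀/(2π) = 2.792e+04 Hz.
Step 4 — Series Q: Q = ω₀L/R = 1.754e+05·0.00325/10.7 = 53.28.

(a) f₀ = 2.792e+04 Hz  (b) Q = 53.28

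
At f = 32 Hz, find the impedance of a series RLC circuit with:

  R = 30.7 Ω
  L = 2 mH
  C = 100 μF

Step 1 — Angular frequency: ω = 2π·f = 2π·32 = 201.1 rad/s.
Step 2 — Component impedances:
  R: Z = R = 30.7 Ω
  L: Z = jωL = j·201.1·0.002 = 0 + j0.4021 Ω
  C: Z = 1/(jωC) = -j/(ω·C) = 0 - j49.74 Ω
Step 3 — Series combination: Z_total = R + L + C = 30.7 - j49.33 Ω = 58.11∠-58.1° Ω.

Z = 30.7 - j49.33 Ω = 58.11∠-58.1° Ω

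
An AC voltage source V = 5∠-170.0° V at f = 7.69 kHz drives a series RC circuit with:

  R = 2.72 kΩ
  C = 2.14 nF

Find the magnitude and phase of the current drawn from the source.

Step 1 — Angular frequency: ω = 2π·f = 2π·7690 = 4.832e+04 rad/s.
Step 2 — Component impedances:
  R: Z = R = 2720 Ω
  C: Z = 1/(jωC) = -j/(ω·C) = 0 - j9671 Ω
Step 3 — Series combination: Z_total = R + C = 2720 - j9671 Ω = 1.005e+04∠-74.3° Ω.
Step 4 — Source phasor: V = 5∠-170.0° V = -4.924 - j0.8682 V.
Step 5 — Ohm's law: I = V / Z_total = (-4.924 - j0.8682) / (2720 - j9671) = -4.95e-05 - j0.0004952 A.
Step 6 — Convert to polar: |I| = 0.0004977 A, ∠I = -95.7°.

I = 0.0004977∠-95.7° A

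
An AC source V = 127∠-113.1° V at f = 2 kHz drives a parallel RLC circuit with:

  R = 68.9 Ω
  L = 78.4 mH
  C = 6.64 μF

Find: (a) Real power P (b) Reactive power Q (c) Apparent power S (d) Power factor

Step 1 — Angular frequency: ω = 2π·f = 2π·2000 = 1.257e+04 rad/s.
Step 2 — Component impedances:
  R: Z = R = 68.9 Ω
  L: Z = jωL = j·1.257e+04·0.0784 = 0 + j985.2 Ω
  C: Z = 1/(jωC) = -j/(ω·C) = 0 - j11.98 Ω
Step 3 — Parallel combination: 1/Z_total = 1/R + 1/L + 1/C; Z_total = 2.072 - j11.77 Ω = 11.95∠-80.0° Ω.
Step 4 — Source phasor: V = 127∠-113.1° V = -49.83 - j116.8 V.
Step 5 — Current: I = V / Z = 8.906 - j5.802 A = 10.63∠-33.1° A.
Step 6 — Complex power: S = V·I* = 234.1 - j1329 VA.
Step 7 — Real power: P = Re(S) = 234.1 W.
Step 8 — Reactive power: Q = Im(S) = -1329 VAR.
Step 9 — Apparent power: |S| = 1350 VA.
Step 10 — Power factor: PF = P/|S| = 0.1734 (leading).

(a) P = 234.1 W  (b) Q = -1329 VAR  (c) S = 1350 VA  (d) PF = 0.1734 (leading)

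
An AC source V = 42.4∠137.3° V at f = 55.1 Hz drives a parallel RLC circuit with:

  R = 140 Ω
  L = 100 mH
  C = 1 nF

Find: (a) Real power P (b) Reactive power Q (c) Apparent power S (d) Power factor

Step 1 — Angular frequency: ω = 2π·f = 2π·55.1 = 346.2 rad/s.
Step 2 — Component impedances:
  R: Z = R = 140 Ω
  L: Z = jωL = j·346.2·0.1 = 0 + j34.62 Ω
  C: Z = 1/(jωC) = -j/(ω·C) = 0 - j2.888e+06 Ω
Step 3 — Parallel combination: 1/Z_total = 1/R + 1/L + 1/C; Z_total = 8.068 + j32.63 Ω = 33.61∠76.1° Ω.
Step 4 — Source phasor: V = 42.4∠137.3° V = -31.16 + j28.75 V.
Step 5 — Current: I = V / Z = 0.608 + j1.105 A = 1.262∠61.2° A.
Step 6 — Complex power: S = V·I* = 12.84 + j51.93 VA.
Step 7 — Real power: P = Re(S) = 12.84 W.
Step 8 — Reactive power: Q = Im(S) = 51.93 VAR.
Step 9 — Apparent power: |S| = 53.49 VA.
Step 10 — Power factor: PF = P/|S| = 0.2401 (lagging).

(a) P = 12.84 W  (b) Q = 51.93 VAR  (c) S = 53.49 VA  (d) PF = 0.2401 (lagging)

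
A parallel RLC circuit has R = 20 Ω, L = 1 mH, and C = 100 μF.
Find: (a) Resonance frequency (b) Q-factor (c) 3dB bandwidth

Step 1 — Resonance: ω₀ = 1/√(LC) = 1/√(0.001·0.0001) = 3162 rad/s.
Step 2 — f₀ = ω₀/(2π) = 503.3 Hz.
Step 3 — Parallel Q: Q = R/(ω₀L) = 20/(3162·0.001) = 6.325.
Step 4 — Bandwidth: Δω = ω₀/Q = 500 rad/s; BW = Δω/(2π) = 79.58 Hz.

(a) f₀ = 503.3 Hz  (b) Q = 6.325  (c) BW = 79.58 Hz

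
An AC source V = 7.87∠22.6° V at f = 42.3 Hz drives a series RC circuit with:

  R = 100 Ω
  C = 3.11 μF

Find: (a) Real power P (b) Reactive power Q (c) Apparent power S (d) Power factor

Step 1 — Angular frequency: ω = 2π·f = 2π·42.3 = 265.8 rad/s.
Step 2 — Component impedances:
  R: Z = R = 100 Ω
  C: Z = 1/(jωC) = -j/(ω·C) = 0 - j1210 Ω
Step 3 — Series combination: Z_total = R + C = 100 - j1210 Ω = 1214∠-85.3° Ω.
Step 4 — Source phasor: V = 7.87∠22.6° V = 7.266 + j3.024 V.
Step 5 — Current: I = V / Z = -0.00199 + j0.00617 A = 0.006483∠107.9° A.
Step 6 — Complex power: S = V·I* = 0.004203 - j0.05085 VA.
Step 7 — Real power: P = Re(S) = 0.004203 W.
Step 8 — Reactive power: Q = Im(S) = -0.05085 VAR.
Step 9 — Apparent power: |S| = 0.05102 VA.
Step 10 — Power factor: PF = P/|S| = 0.08238 (leading).

(a) P = 0.004203 W  (b) Q = -0.05085 VAR  (c) S = 0.05102 VA  (d) PF = 0.08238 (leading)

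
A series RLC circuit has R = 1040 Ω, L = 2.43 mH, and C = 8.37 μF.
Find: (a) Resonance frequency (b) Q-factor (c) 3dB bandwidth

Step 1 — Resonance condition Im(Z)=0 gives ω₀ = 1/√(LC).
Step 2 — ω₀ = 1/√(0.00243·8.37e-06) = 7012 rad/s.
Step 3 — f₀ = ω₀/(2π) = 1116 Hz.
Step 4 — Series Q: Q = ω₀L/R = 7012·0.00243/1040 = 0.01638.
Step 5 — 3dB bandwidth: Δω = ω₀/Q = 4.28e+05 rad/s; BW = Δω/(2π) = 6.812e+04 Hz.

(a) f₀ = 1116 Hz  (b) Q = 0.01638  (c) BW = 6.812e+04 Hz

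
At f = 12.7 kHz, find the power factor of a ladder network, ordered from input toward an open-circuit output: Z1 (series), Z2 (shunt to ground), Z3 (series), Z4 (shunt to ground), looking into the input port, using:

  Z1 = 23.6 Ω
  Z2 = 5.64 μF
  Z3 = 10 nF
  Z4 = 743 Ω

Step 1 — Angular frequency: ω = 2π·f = 2π·1.27e+04 = 7.98e+04 rad/s.
Step 2 — Component impedances:
  Z1: Z = R = 23.6 Ω
  Z2: Z = 1/(jωC) = -j/(ω·C) = 0 - j2.222 Ω
  Z3: Z = 1/(jωC) = -j/(ω·C) = 0 - j1253 Ω
  Z4: Z = R = 743 Ω
Step 3 — Ladder network (open output): work backward from the far end, alternating series and parallel combinations. Z_in = 23.6 - j2.219 Ω = 23.71∠-5.4° Ω.
Step 4 — Power factor: PF = cos(φ) = Re(Z)/|Z| = 23.602/23.706 = 0.9956.
Step 5 — Type: Im(Z) = -2.219 ⇒ leading (phase φ = -5.4°).

PF = 0.9956 (leading, φ = -5.4°)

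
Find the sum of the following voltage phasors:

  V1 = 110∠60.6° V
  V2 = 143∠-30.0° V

Step 1 — Convert each phasor to rectangular form:
  V1 = 110·(cos(60.6°) + j·sin(60.6°)) = 54 + j95.83 V
  V2 = 143·(cos(-30.0°) + j·sin(-30.0°)) = 123.8 - j71.5 V
Step 2 — Sum components: V_total = 177.8 + j24.33 V.
Step 3 — Convert to polar: |V_total| = 179.5 V, ∠V_total = 7.8°.

V_total = 179.5∠7.8° V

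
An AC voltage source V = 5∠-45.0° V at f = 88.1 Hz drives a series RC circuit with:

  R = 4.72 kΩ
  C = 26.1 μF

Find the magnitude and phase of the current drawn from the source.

Step 1 — Angular frequency: ω = 2π·f = 2π·88.1 = 553.5 rad/s.
Step 2 — Component impedances:
  R: Z = R = 4720 Ω
  C: Z = 1/(jωC) = -j/(ω·C) = 0 - j69.22 Ω
Step 3 — Series combination: Z_total = R + C = 4720 - j69.22 Ω = 4721∠-0.8° Ω.
Step 4 — Source phasor: V = 5∠-45.0° V = 3.536 - j3.536 V.
Step 5 — Ohm's law: I = V / Z_total = (3.536 - j3.536) / (4720 - j69.22) = 0.0007599 - j0.0007379 A.
Step 6 — Convert to polar: |I| = 0.001059 A, ∠I = -44.2°.

I = 0.001059∠-44.2° A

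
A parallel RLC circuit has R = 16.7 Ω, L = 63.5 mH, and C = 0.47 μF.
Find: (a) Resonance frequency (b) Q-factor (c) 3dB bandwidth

Step 1 — Resonance: ω₀ = 1/√(LC) = 1/√(0.0635·4.7e-07) = 5788 rad/s.
Step 2 — f₀ = ω₀/(2π) = 921.3 Hz.
Step 3 — Parallel Q: Q = R/(ω₀L) = 16.7/(5788·0.0635) = 0.04543.
Step 4 — Bandwidth: Δω = ω₀/Q = 1.274e+05 rad/s; BW = Δω/(2π) = 2.028e+04 Hz.

(a) f₀ = 921.3 Hz  (b) Q = 0.04543  (c) BW = 2.028e+04 Hz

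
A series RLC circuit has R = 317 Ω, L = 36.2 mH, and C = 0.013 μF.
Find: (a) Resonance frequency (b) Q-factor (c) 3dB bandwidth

Step 1 — Resonance: ω₀ = 1/√(LC) = 1/√(0.0362·1.3e-08) = 4.61e+04 rad/s.
Step 2 — f₀ = ω₀/(2π) = 7337 Hz.
Step 3 — Series Q: Q = ω₀L/R = 4.61e+04·0.0362/317 = 5.264.
Step 4 — Bandwidth: Δω = ω₀/Q = 8757 rad/s; BW = Δω/(2π) = 1394 Hz.

(a) f₀ = 7337 Hz  (b) Q = 5.264  (c) BW = 1394 Hz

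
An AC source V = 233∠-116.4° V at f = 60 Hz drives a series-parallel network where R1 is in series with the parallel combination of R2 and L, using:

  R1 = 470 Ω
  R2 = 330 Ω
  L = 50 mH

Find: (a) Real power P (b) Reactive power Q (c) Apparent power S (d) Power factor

Step 1 — Angular frequency: ω = 2π·f = 2π·60 = 377 rad/s.
Step 2 — Component impedances:
  R1: Z = R = 470 Ω
  R2: Z = R = 330 Ω
  L: Z = jωL = j·377·0.05 = 0 + j18.85 Ω
Step 3 — Parallel branch: R2 || L = 1/(1/R2 + 1/L) = 1.073 + j18.79 Ω.
Step 4 — Series with R1: Z_total = R1 + (R2 || L) = 471.1 + j18.79 Ω = 471.4∠2.3° Ω.
Step 5 — Source phasor: V = 233∠-116.4° V = -103.6 - j208.7 V.
Step 6 — Current: I = V / Z = -0.2372 - j0.4336 A = 0.4942∠-118.7° A.
Step 7 — Complex power: S = V·I* = 115.1 + j4.589 VA.
Step 8 — Real power: P = Re(S) = 115.1 W.
Step 9 — Reactive power: Q = Im(S) = 4.589 VAR.
Step 10 — Apparent power: |S| = 115.2 VA.
Step 11 — Power factor: PF = P/|S| = 0.9992 (lagging).

(a) P = 115.1 W  (b) Q = 4.589 VAR  (c) S = 115.2 VA  (d) PF = 0.9992 (lagging)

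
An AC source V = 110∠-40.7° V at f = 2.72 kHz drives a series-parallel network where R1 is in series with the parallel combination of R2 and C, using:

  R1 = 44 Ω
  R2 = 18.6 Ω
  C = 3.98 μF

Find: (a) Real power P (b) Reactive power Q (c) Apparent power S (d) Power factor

Step 1 — Angular frequency: ω = 2π·f = 2π·2720 = 1.709e+04 rad/s.
Step 2 — Component impedances:
  R1: Z = R = 44 Ω
  R2: Z = R = 18.6 Ω
  C: Z = 1/(jωC) = -j/(ω·C) = 0 - j14.7 Ω
Step 3 — Parallel branch: R2 || C = 1/(1/R2 + 1/C) = 7.152 - j9.049 Ω.
Step 4 — Series with R1: Z_total = R1 + (R2 || C) = 51.15 - j9.049 Ω = 51.95∠-10.0° Ω.
Step 5 — Source phasor: V = 110∠-40.7° V = 83.39 - j71.73 V.
Step 6 — Current: I = V / Z = 1.821 - j1.08 A = 2.118∠-30.7° A.
Step 7 — Complex power: S = V·I* = 229.4 - j40.57 VA.
Step 8 — Real power: P = Re(S) = 229.4 W.
Step 9 — Reactive power: Q = Im(S) = -40.57 VAR.
Step 10 — Apparent power: |S| = 232.9 VA.
Step 11 — Power factor: PF = P/|S| = 0.9847 (leading).

(a) P = 229.4 W  (b) Q = -40.57 VAR  (c) S = 232.9 VA  (d) PF = 0.9847 (leading)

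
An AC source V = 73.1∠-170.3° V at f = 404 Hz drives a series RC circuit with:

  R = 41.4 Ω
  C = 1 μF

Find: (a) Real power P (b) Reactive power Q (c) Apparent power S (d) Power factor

Step 1 — Angular frequency: ω = 2π·f = 2π·404 = 2538 rad/s.
Step 2 — Component impedances:
  R: Z = R = 41.4 Ω
  C: Z = 1/(jωC) = -j/(ω·C) = 0 - j393.9 Ω
Step 3 — Series combination: Z_total = R + C = 41.4 - j393.9 Ω = 396.1∠-84.0° Ω.
Step 4 — Source phasor: V = 73.1∠-170.3° V = -72.05 - j12.32 V.
Step 5 — Current: I = V / Z = 0.01191 - j0.1842 A = 0.1845∠-86.3° A.
Step 6 — Complex power: S = V·I* = 1.41 - j13.42 VA.
Step 7 — Real power: P = Re(S) = 1.41 W.
Step 8 — Reactive power: Q = Im(S) = -13.42 VAR.
Step 9 — Apparent power: |S| = 13.49 VA.
Step 10 — Power factor: PF = P/|S| = 0.1045 (leading).

(a) P = 1.41 W  (b) Q = -13.42 VAR  (c) S = 13.49 VA  (d) PF = 0.1045 (leading)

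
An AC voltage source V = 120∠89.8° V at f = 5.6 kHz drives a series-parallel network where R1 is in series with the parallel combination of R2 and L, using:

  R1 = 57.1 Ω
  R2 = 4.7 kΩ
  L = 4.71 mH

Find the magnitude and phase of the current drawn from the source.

Step 1 — Angular frequency: ω = 2π·f = 2π·5600 = 3.519e+04 rad/s.
Step 2 — Component impedances:
  R1: Z = R = 57.1 Ω
  R2: Z = R = 4700 Ω
  L: Z = jωL = j·3.519e+04·0.00471 = 0 + j165.7 Ω
Step 3 — Parallel branch: R2 || L = 1/(1/R2 + 1/L) = 5.836 + j165.5 Ω.
Step 4 — Series with R1: Z_total = R1 + (R2 || L) = 62.94 + j165.5 Ω = 177.1∠69.2° Ω.
Step 5 — Source phasor: V = 120∠89.8° V = 0.4189 + j120 V.
Step 6 — Ohm's law: I = V / Z_total = (0.4189 + j120) / (62.94 + j165.5) = 0.6342 + j0.2386 A.
Step 7 — Convert to polar: |I| = 0.6777 A, ∠I = 20.6°.

I = 0.6777∠20.6° A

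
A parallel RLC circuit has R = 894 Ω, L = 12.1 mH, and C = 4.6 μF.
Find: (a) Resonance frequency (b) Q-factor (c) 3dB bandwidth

Step 1 — Resonance: ω₀ = 1/√(LC) = 1/√(0.0121·4.6e-06) = 4239 rad/s.
Step 2 — f₀ = ω₀/(2π) = 674.6 Hz.
Step 3 — Parallel Q: Q = R/(ω₀L) = 894/(4239·0.0121) = 17.43.
Step 4 — Bandwidth: Δω = ω₀/Q = 243.2 rad/s; BW = Δω/(2π) = 38.7 Hz.

(a) f₀ = 674.6 Hz  (b) Q = 17.43  (c) BW = 38.7 Hz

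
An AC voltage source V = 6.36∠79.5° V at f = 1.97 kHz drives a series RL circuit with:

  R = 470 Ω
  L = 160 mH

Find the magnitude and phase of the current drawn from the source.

Step 1 — Angular frequency: ω = 2π·f = 2π·1970 = 1.238e+04 rad/s.
Step 2 — Component impedances:
  R: Z = R = 470 Ω
  L: Z = jωL = j·1.238e+04·0.16 = 0 + j1980 Ω
Step 3 — Series combination: Z_total = R + L = 470 + j1980 Ω = 2035∠76.6° Ω.
Step 4 — Source phasor: V = 6.36∠79.5° V = 1.159 + j6.254 V.
Step 5 — Ohm's law: I = V / Z_total = (1.159 + j6.254) / (470 + j1980) = 0.003121 + j0.0001554 A.
Step 6 — Convert to polar: |I| = 0.003125 A, ∠I = 2.9°.

I = 0.003125∠2.9° A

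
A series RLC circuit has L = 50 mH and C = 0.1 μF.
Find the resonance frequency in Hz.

Step 1 — Resonance condition Im(Z)=0 gives ω₀ = 1/√(LC).
Step 2 — ω₀ = 1/√(0.05·1e-07) = 1.414e+04 rad/s.
Step 3 — f₀ = ω₀/(2π) = 2251 Hz.

f₀ = 2251 Hz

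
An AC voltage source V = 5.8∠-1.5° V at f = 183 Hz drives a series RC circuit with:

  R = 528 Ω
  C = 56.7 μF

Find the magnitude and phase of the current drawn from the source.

Step 1 — Angular frequency: ω = 2π·f = 2π·183 = 1150 rad/s.
Step 2 — Component impedances:
  R: Z = R = 528 Ω
  C: Z = 1/(jωC) = -j/(ω·C) = 0 - j15.34 Ω
Step 3 — Series combination: Z_total = R + C = 528 - j15.34 Ω = 528.2∠-1.7° Ω.
Step 4 — Source phasor: V = 5.8∠-1.5° V = 5.798 - j0.1518 V.
Step 5 — Ohm's law: I = V / Z_total = (5.798 - j0.1518) / (528 - j15.34) = 0.01098 + j3.143e-05 A.
Step 6 — Convert to polar: |I| = 0.01098 A, ∠I = 0.2°.

I = 0.01098∠0.2° A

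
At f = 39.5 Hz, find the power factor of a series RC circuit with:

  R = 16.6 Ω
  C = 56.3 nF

Step 1 — Angular frequency: ω = 2π·f = 2π·39.5 = 248.2 rad/s.
Step 2 — Component impedances:
  R: Z = R = 16.6 Ω
  C: Z = 1/(jωC) = -j/(ω·C) = 0 - j7.157e+04 Ω
Step 3 — Series combination: Z_total = R + C = 16.6 - j7.157e+04 Ω = 7.157e+04∠-90.0° Ω.
Step 4 — Power factor: PF = cos(φ) = Re(Z)/|Z| = 16.6/7.157e+04 = 0.0002319.
Step 5 — Type: Im(Z) = -7.157e+04 ⇒ leading (phase φ = -90.0°).

PF = 0.0002319 (leading, φ = -90.0°)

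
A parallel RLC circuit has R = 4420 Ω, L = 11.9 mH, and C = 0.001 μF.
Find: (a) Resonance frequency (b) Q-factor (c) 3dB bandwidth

Step 1 — Resonance: ω₀ = 1/√(LC) = 1/√(0.0119·1e-09) = 2.899e+05 rad/s.
Step 2 — f₀ = ω₀/(2π) = 4.614e+04 Hz.
Step 3 — Parallel Q: Q = R/(ω₀L) = 4420/(2.899e+05·0.0119) = 1.281.
Step 4 — Bandwidth: Δω = ω₀/Q = 2.262e+05 rad/s; BW = Δω/(2π) = 3.601e+04 Hz.

(a) f₀ = 4.614e+04 Hz  (b) Q = 1.281  (c) BW = 3.601e+04 Hz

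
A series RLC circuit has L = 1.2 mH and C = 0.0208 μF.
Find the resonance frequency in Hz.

Step 1 — Resonance condition Im(Z)=0 gives ω₀ = 1/√(LC).
Step 2 — ω₀ = 1/√(0.0012·2.08e-08) = 2.002e+05 rad/s.
Step 3 — f₀ = ω₀/(2π) = 3.186e+04 Hz.

f₀ = 3.186e+04 Hz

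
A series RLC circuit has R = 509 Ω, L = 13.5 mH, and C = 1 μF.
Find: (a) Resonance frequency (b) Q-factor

Step 1 — Resonance condition Im(Z)=0 gives ω₀ = 1/√(LC).
Step 2 — ω₀ = 1/√(0.0135·1e-06) = 8607 rad/s.
Step 3 — f₀ = ω₀/(2π) = 1370 Hz.
Step 4 — Series Q: Q = ω₀L/R = 8607·0.0135/509 = 0.2283.

(a) f₀ = 1370 Hz  (b) Q = 0.2283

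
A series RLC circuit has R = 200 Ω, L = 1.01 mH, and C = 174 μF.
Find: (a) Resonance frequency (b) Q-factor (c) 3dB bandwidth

Step 1 — Resonance: ω₀ = 1/√(LC) = 1/√(0.00101·0.000174) = 2385 rad/s.
Step 2 — f₀ = ω₀/(2π) = 379.7 Hz.
Step 3 — Series Q: Q = ω₀L/R = 2385·0.00101/200 = 0.01205.
Step 4 — Bandwidth: Δω = ω₀/Q = 1.98e+05 rad/s; BW = Δω/(2π) = 3.152e+04 Hz.

(a) f₀ = 379.7 Hz  (b) Q = 0.01205  (c) BW = 3.152e+04 Hz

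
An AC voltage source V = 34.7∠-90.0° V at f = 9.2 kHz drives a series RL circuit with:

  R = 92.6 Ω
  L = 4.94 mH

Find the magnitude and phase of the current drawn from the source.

Step 1 — Angular frequency: ω = 2π·f = 2π·9200 = 5.781e+04 rad/s.
Step 2 — Component impedances:
  R: Z = R = 92.6 Ω
  L: Z = jωL = j·5.781e+04·0.00494 = 0 + j285.6 Ω
Step 3 — Series combination: Z_total = R + L = 92.6 + j285.6 Ω = 300.2∠72.0° Ω.
Step 4 — Source phasor: V = 34.7∠-90.0° V = 0 - j34.7 V.
Step 5 — Ohm's law: I = V / Z_total = (0 - j34.7) / (92.6 + j285.6) = -0.11 - j0.03566 A.
Step 6 — Convert to polar: |I| = 0.1156 A, ∠I = -162.0°.

I = 0.1156∠-162.0° A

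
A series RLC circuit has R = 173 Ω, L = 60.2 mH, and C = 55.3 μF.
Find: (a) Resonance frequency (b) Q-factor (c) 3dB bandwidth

Step 1 — Resonance condition Im(Z)=0 gives ω₀ = 1/√(LC).
Step 2 — ω₀ = 1/√(0.0602·5.53e-05) = 548.1 rad/s.
Step 3 — f₀ = ω₀/(2π) = 87.23 Hz.
Step 4 — Series Q: Q = ω₀L/R = 548.1·0.0602/173 = 0.1907.
Step 5 — 3dB bandwidth: Δω = ω₀/Q = 2874 rad/s; BW = Δω/(2π) = 457.4 Hz.

(a) f₀ = 87.23 Hz  (b) Q = 0.1907  (c) BW = 457.4 Hz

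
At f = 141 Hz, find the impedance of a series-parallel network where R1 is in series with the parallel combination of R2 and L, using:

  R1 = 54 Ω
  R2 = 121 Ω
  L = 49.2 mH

Step 1 — Angular frequency: ω = 2π·f = 2π·141 = 885.9 rad/s.
Step 2 — Component impedances:
  R1: Z = R = 54 Ω
  R2: Z = R = 121 Ω
  L: Z = jωL = j·885.9·0.0492 = 0 + j43.59 Ω
Step 3 — Parallel branch: R2 || L = 1/(1/R2 + 1/L) = 13.9 + j38.58 Ω.
Step 4 — Series with R1: Z_total = R1 + (R2 || L) = 67.9 + j38.58 Ω = 78.09∠29.6° Ω.

Z = 67.9 + j38.58 Ω = 78.09∠29.6° Ω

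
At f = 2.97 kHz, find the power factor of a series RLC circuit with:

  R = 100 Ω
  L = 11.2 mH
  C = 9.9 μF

Step 1 — Angular frequency: ω = 2π·f = 2π·2970 = 1.866e+04 rad/s.
Step 2 — Component impedances:
  R: Z = R = 100 Ω
  L: Z = jωL = j·1.866e+04·0.0112 = 0 + j209 Ω
  C: Z = 1/(jωC) = -j/(ω·C) = 0 - j5.413 Ω
Step 3 — Series combination: Z_total = R + L + C = 100 + j203.6 Ω = 226.8∠63.8° Ω.
Step 4 — Power factor: PF = cos(φ) = Re(Z)/|Z| = 100/226.8 = 0.4409.
Step 5 — Type: Im(Z) = 203.6 ⇒ lagging (phase φ = 63.8°).

PF = 0.4409 (lagging, φ = 63.8°)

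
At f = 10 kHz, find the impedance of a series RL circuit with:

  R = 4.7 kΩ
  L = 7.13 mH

Step 1 — Angular frequency: ω = 2π·f = 2π·1e+04 = 6.283e+04 rad/s.
Step 2 — Component impedances:
  R: Z = R = 4700 Ω
  L: Z = jωL = j·6.283e+04·0.00713 = 0 + j448 Ω
Step 3 — Series combination: Z_total = R + L = 4700 + j448 Ω = 4721∠5.4° Ω.

Z = 4700 + j448 Ω = 4721∠5.4° Ω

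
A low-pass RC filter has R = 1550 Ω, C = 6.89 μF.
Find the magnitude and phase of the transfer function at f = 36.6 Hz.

Step 1 — Angular frequency: ω = 2π·36.6 = 230 rad/s.
Step 2 — Transfer function: H(jω) = 1/(1 + jωRC).
Step 3 — Denominator: 1 + jωRC = 1 + j·230·1550·6.89e-06 = 1 + j2.456.
Step 4 — H = 0.1422 - j0.3493.
Step 5 — Magnitude: |H| = 0.3771 (-8.5 dB); phase: φ = -67.8°.

|H| = 0.3771 (-8.5 dB), φ = -67.8°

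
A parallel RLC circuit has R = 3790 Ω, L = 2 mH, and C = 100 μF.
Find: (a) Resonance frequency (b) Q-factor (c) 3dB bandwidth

Step 1 — Resonance: ω₀ = 1/√(LC) = 1/√(0.002·0.0001) = 2236 rad/s.
Step 2 — f₀ = ω₀/(2π) = 355.9 Hz.
Step 3 — Parallel Q: Q = R/(ω₀L) = 3790/(2236·0.002) = 847.5.
Step 4 — Bandwidth: Δω = ω₀/Q = 2.639 rad/s; BW = Δω/(2π) = 0.4199 Hz.

(a) f₀ = 355.9 Hz  (b) Q = 847.5  (c) BW = 0.4199 Hz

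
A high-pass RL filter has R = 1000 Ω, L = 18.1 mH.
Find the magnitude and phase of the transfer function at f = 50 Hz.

Step 1 — Angular frequency: ω = 2π·50 = 314.2 rad/s.
Step 2 — Transfer function: H(jω) = jωL/(R + jωL).
Step 3 — Numerator jωL = j·5.686; denominator R + jωL = 1000 + j5.686.
Step 4 — H = 3.233e-05 + j0.005686.
Step 5 — Magnitude: |H| = 0.005686 (-44.9 dB); phase: φ = 89.7°.

|H| = 0.005686 (-44.9 dB), φ = 89.7°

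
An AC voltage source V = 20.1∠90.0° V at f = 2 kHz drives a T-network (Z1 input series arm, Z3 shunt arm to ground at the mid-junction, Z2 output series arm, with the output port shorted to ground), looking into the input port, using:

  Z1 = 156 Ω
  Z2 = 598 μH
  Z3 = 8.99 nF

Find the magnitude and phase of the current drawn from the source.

Step 1 — Angular frequency: ω = 2π·f = 2π·2000 = 1.257e+04 rad/s.
Step 2 — Component impedances:
  Z1: Z = R = 156 Ω
  Z2: Z = jωL = j·1.257e+04·0.000598 = 0 + j7.515 Ω
  Z3: Z = 1/(jωC) = -j/(ω·C) = 0 - j8852 Ω
Step 3 — With the output port shorted to ground, the output series arm Z2 runs from the junction to ground; the shunt arm Z3 also runs from the junction to ground. They appear in parallel: Z3 || Z2 = 0 + j7.521 Ω.
Step 4 — Series with input arm Z1: Z_in = Z1 + (Z3 || Z2) = 156 + j7.521 Ω = 156.2∠2.8° Ω.
Step 5 — Source phasor: V = 20.1∠90.0° V = 0 + j20.1 V.
Step 6 — Ohm's law: I = V / Z_total = (0 + j20.1) / (156 + j7.521) = 0.006198 + j0.1285 A.
Step 7 — Convert to polar: |I| = 0.1287 A, ∠I = 87.2°.

I = 0.1287∠87.2° A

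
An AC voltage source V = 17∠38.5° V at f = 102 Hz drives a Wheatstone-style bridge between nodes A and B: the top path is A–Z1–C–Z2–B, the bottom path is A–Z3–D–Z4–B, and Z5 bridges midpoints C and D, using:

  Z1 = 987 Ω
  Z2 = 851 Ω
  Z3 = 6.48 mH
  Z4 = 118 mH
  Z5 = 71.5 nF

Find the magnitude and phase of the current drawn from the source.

Step 1 — Angular frequency: ω = 2π·f = 2π·102 = 640.9 rad/s.
Step 2 — Component impedances:
  Z1: Z = R = 987 Ω
  Z2: Z = R = 851 Ω
  Z3: Z = jωL = j·640.9·0.00648 = 0 + j4.153 Ω
  Z4: Z = jωL = j·640.9·0.118 = 0 + j75.62 Ω
  Z5: Z = 1/(jωC) = -j/(ω·C) = 0 - j2.182e+04 Ω
Step 3 — Bridge requires nodal analysis (the Z5 bridge couples midpoints C and D, so the two paths cannot be reduced to a simple series/parallel combination). Setting node B to ground and injecting 1 A at node A, the 3-node admittance system at A, C, D solves to V_A = Z_AB = 3.464 + j79.7 Ω = 79.77∠87.5° Ω.
Step 4 — Source phasor: V = 17∠38.5° V = 13.3 + j10.58 V.
Step 5 — Ohm's law: I = V / Z_total = (13.3 + j10.58) / (3.464 + j79.7) = 0.1398 - j0.1609 A.
Step 6 — Convert to polar: |I| = 0.2131 A, ∠I = -49.0°.

I = 0.2131∠-49.0° A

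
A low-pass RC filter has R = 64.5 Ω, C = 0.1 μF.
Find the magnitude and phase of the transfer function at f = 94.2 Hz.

Step 1 — Angular frequency: ω = 2π·94.2 = 591.9 rad/s.
Step 2 — Transfer function: H(jω) = 1/(1 + jωRC).
Step 3 — Denominator: 1 + jωRC = 1 + j·591.9·64.5·1e-07 = 1 + j0.003818.
Step 4 — H = 1 - j0.003818.
Step 5 — Magnitude: |H| = 1 (-0.0 dB); phase: φ = -0.2°.

|H| = 1 (-0.0 dB), φ = -0.2°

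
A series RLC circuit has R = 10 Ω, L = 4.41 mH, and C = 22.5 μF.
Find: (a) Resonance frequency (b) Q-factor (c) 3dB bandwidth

Step 1 — Resonance: ω₀ = 1/√(LC) = 1/√(0.00441·2.25e-05) = 3175 rad/s.
Step 2 — f₀ = ω₀/(2π) = 505.3 Hz.
Step 3 — Series Q: Q = ω₀L/R = 3175·0.00441/10 = 1.4.
Step 4 — Bandwidth: Δω = ω₀/Q = 2268 rad/s; BW = Δω/(2π) = 360.9 Hz.

(a) f₀ = 505.3 Hz  (b) Q = 1.4  (c) BW = 360.9 Hz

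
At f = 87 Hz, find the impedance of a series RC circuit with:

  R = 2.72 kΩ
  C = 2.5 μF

Step 1 — Angular frequency: ω = 2π·f = 2π·87 = 546.6 rad/s.
Step 2 — Component impedances:
  R: Z = R = 2720 Ω
  C: Z = 1/(jωC) = -j/(ω·C) = 0 - j731.7 Ω
Step 3 — Series combination: Z_total = R + C = 2720 - j731.7 Ω = 2817∠-15.1° Ω.

Z = 2720 - j731.7 Ω = 2817∠-15.1° Ω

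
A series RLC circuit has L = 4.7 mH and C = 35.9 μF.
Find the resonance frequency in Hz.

Step 1 — Resonance condition Im(Z)=0 gives ω₀ = 1/√(LC).
Step 2 — ω₀ = 1/√(0.0047·3.59e-05) = 2434 rad/s.
Step 3 — f₀ = ω₀/(2π) = 387.5 Hz.

f₀ = 387.5 Hz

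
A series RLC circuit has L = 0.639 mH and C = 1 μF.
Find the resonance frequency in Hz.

Step 1 — Resonance condition Im(Z)=0 gives ω₀ = 1/√(LC).
Step 2 — ω₀ = 1/√(0.000639·1e-06) = 3.956e+04 rad/s.
Step 3 — f₀ = ω₀/(2π) = 6296 Hz.

f₀ = 6296 Hz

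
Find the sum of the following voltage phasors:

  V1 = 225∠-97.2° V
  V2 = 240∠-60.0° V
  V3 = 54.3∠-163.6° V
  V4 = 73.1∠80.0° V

Step 1 — Convert each phasor to rectangular form:
  V1 = 225·(cos(-97.2°) + j·sin(-97.2°)) = -28.2 - j223.2 V
  V2 = 240·(cos(-60.0°) + j·sin(-60.0°)) = 120 - j207.8 V
  V3 = 54.3·(cos(-163.6°) + j·sin(-163.6°)) = -52.09 - j15.33 V
  V4 = 73.1·(cos(80.0°) + j·sin(80.0°)) = 12.69 + j71.99 V
Step 2 — Sum components: V_total = 52.4 - j374.4 V.
Step 3 — Convert to polar: |V_total| = 378.1 V, ∠V_total = -82.0°.

V_total = 378.1∠-82.0° V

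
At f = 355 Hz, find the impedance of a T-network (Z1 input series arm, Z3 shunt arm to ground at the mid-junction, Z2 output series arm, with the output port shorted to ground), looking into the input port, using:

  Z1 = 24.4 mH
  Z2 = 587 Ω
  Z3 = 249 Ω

Step 1 — Angular frequency: ω = 2π·f = 2π·355 = 2231 rad/s.
Step 2 — Component impedances:
  Z1: Z = jωL = j·2231·0.0244 = 0 + j54.42 Ω
  Z2: Z = R = 587 Ω
  Z3: Z = R = 249 Ω
Step 3 — With the output port shorted to ground, the output series arm Z2 runs from the junction to ground; the shunt arm Z3 also runs from the junction to ground. They appear in parallel: Z3 || Z2 = 174.8 Ω.
Step 4 — Series with input arm Z1: Z_in = Z1 + (Z3 || Z2) = 174.8 + j54.42 Ω = 183.1∠17.3° Ω.

Z = 174.8 + j54.42 Ω = 183.1∠17.3° Ω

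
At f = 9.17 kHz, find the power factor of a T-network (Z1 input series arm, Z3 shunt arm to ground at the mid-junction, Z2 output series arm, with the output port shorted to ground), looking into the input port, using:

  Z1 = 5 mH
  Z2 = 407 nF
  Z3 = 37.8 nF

Step 1 — Angular frequency: ω = 2π·f = 2π·9170 = 5.762e+04 rad/s.
Step 2 — Component impedances:
  Z1: Z = jωL = j·5.762e+04·0.005 = 0 + j288.1 Ω
  Z2: Z = 1/(jωC) = -j/(ω·C) = 0 - j42.64 Ω
  Z3: Z = 1/(jωC) = -j/(ω·C) = 0 - j459.2 Ω
Step 3 — With the output port shorted to ground, the output series arm Z2 runs from the junction to ground; the shunt arm Z3 also runs from the junction to ground. They appear in parallel: Z3 || Z2 = 0 - j39.02 Ω.
Step 4 — Series with input arm Z1: Z_in = Z1 + (Z3 || Z2) = 0 + j249.1 Ω = 249.1∠90.0° Ω.
Step 5 — Power factor: PF = cos(φ) = Re(Z)/|Z| = 0/249.1 = 0.
Step 6 — Type: Im(Z) = 249.1 ⇒ lagging (phase φ = 90.0°).

PF = 0 (lagging, φ = 90.0°)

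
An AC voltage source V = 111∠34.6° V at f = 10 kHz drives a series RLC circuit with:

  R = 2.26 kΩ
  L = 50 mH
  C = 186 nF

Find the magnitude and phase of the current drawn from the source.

Step 1 — Angular frequency: ω = 2π·f = 2π·1e+04 = 6.283e+04 rad/s.
Step 2 — Component impedances:
  R: Z = R = 2260 Ω
  L: Z = jωL = j·6.283e+04·0.05 = 0 + j3142 Ω
  C: Z = 1/(jωC) = -j/(ω·C) = 0 - j85.57 Ω
Step 3 — Series combination: Z_total = R + L + C = 2260 + j3056 Ω = 3801∠53.5° Ω.
Step 4 — Source phasor: V = 111∠34.6° V = 91.37 + j63.03 V.
Step 5 — Ohm's law: I = V / Z_total = (91.37 + j63.03) / (2260 + j3056) = 0.02763 - j0.009467 A.
Step 6 — Convert to polar: |I| = 0.0292 A, ∠I = -18.9°.

I = 0.0292∠-18.9° A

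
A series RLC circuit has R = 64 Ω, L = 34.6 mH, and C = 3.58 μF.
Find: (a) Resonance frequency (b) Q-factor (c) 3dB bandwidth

Step 1 — Resonance: ω₀ = 1/√(LC) = 1/√(0.0346·3.58e-06) = 2841 rad/s.
Step 2 — f₀ = ω₀/(2π) = 452.2 Hz.
Step 3 — Series Q: Q = ω₀L/R = 2841·0.0346/64 = 1.536.
Step 4 — Bandwidth: Δω = ω₀/Q = 1850 rad/s; BW = Δω/(2π) = 294.4 Hz.

(a) f₀ = 452.2 Hz  (b) Q = 1.536  (c) BW = 294.4 Hz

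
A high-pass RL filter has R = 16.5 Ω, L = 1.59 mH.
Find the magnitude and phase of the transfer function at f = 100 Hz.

Step 1 — Angular frequency: ω = 2π·100 = 628.3 rad/s.
Step 2 — Transfer function: H(jω) = jωL/(R + jωL).
Step 3 — Numerator jωL = j·0.999; denominator R + jωL = 16.5 + j0.999.
Step 4 — H = 0.003653 + j0.06033.
Step 5 — Magnitude: |H| = 0.06044 (-24.4 dB); phase: φ = 86.5°.

|H| = 0.06044 (-24.4 dB), φ = 86.5°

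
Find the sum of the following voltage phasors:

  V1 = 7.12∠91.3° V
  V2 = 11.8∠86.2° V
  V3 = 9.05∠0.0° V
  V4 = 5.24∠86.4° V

Step 1 — Convert each phasor to rectangular form:
  V1 = 7.12·(cos(91.3°) + j·sin(91.3°)) = -0.1615 + j7.118 V
  V2 = 11.8·(cos(86.2°) + j·sin(86.2°)) = 0.782 + j11.77 V
  V3 = 9.05·(cos(0.0°) + j·sin(0.0°)) = 9.05 V
  V4 = 5.24·(cos(86.4°) + j·sin(86.4°)) = 0.329 + j5.23 V
Step 2 — Sum components: V_total = 10 + j24.12 V.
Step 3 — Convert to polar: |V_total| = 26.11 V, ∠V_total = 67.5°.

V_total = 26.11∠67.5° V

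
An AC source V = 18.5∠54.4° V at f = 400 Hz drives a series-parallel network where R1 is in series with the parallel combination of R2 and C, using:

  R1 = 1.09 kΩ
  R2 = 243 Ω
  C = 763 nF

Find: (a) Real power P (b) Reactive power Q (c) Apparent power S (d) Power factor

Step 1 — Angular frequency: ω = 2π·f = 2π·400 = 2513 rad/s.
Step 2 — Component impedances:
  R1: Z = R = 1090 Ω
  R2: Z = R = 243 Ω
  C: Z = 1/(jωC) = -j/(ω·C) = 0 - j521.5 Ω
Step 3 — Parallel branch: R2 || C = 1/(1/R2 + 1/C) = 199.6 - j93.03 Ω.
Step 4 — Series with R1: Z_total = R1 + (R2 || C) = 1290 - j93.03 Ω = 1293∠-4.1° Ω.
Step 5 — Source phasor: V = 18.5∠54.4° V = 10.77 + j15.04 V.
Step 6 — Current: I = V / Z = 0.00747 + j0.0122 A = 0.01431∠58.5° A.
Step 7 — Complex power: S = V·I* = 0.264 - j0.01905 VA.
Step 8 — Real power: P = Re(S) = 0.264 W.
Step 9 — Reactive power: Q = Im(S) = -0.01905 VAR.
Step 10 — Apparent power: |S| = 0.2647 VA.
Step 11 — Power factor: PF = P/|S| = 0.9974 (leading).

(a) P = 0.264 W  (b) Q = -0.01905 VAR  (c) S = 0.2647 VA  (d) PF = 0.9974 (leading)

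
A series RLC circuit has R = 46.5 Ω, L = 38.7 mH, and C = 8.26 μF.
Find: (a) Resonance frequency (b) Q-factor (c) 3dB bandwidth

Step 1 — Resonance: ω₀ = 1/√(LC) = 1/√(0.0387·8.26e-06) = 1769 rad/s.
Step 2 — f₀ = ω₀/(2π) = 281.5 Hz.
Step 3 — Series Q: Q = ω₀L/R = 1769·0.0387/46.5 = 1.472.
Step 4 — Bandwidth: Δω = ω₀/Q = 1202 rad/s; BW = Δω/(2π) = 191.2 Hz.

(a) f₀ = 281.5 Hz  (b) Q = 1.472  (c) BW = 191.2 Hz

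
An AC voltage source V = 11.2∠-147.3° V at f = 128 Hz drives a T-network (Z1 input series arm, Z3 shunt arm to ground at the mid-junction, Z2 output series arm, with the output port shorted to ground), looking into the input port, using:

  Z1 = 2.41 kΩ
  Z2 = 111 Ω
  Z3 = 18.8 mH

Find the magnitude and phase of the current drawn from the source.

Step 1 — Angular frequency: ω = 2π·f = 2π·128 = 804.2 rad/s.
Step 2 — Component impedances:
  Z1: Z = R = 2410 Ω
  Z2: Z = R = 111 Ω
  Z3: Z = jωL = j·804.2·0.0188 = 0 + j15.12 Ω
Step 3 — With the output port shorted to ground, the output series arm Z2 runs from the junction to ground; the shunt arm Z3 also runs from the junction to ground. They appear in parallel: Z3 || Z2 = 2.022 + j14.84 Ω.
Step 4 — Series with input arm Z1: Z_in = Z1 + (Z3 || Z2) = 2412 + j14.84 Ω = 2412∠0.4° Ω.
Step 5 — Source phasor: V = 11.2∠-147.3° V = -9.425 - j6.051 V.
Step 6 — Ohm's law: I = V / Z_total = (-9.425 - j6.051) / (2412 + j14.84) = -0.003923 - j0.002484 A.
Step 7 — Convert to polar: |I| = 0.004643 A, ∠I = -147.7°.

I = 0.004643∠-147.7° A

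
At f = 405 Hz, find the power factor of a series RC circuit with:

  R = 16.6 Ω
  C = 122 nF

Step 1 — Angular frequency: ω = 2π·f = 2π·405 = 2545 rad/s.
Step 2 — Component impedances:
  R: Z = R = 16.6 Ω
  C: Z = 1/(jωC) = -j/(ω·C) = 0 - j3221 Ω
Step 3 — Series combination: Z_total = R + C = 16.6 - j3221 Ω = 3221∠-89.7° Ω.
Step 4 — Power factor: PF = cos(φ) = Re(Z)/|Z| = 16.6/3221.2 = 0.005153.
Step 5 — Type: Im(Z) = -3221 ⇒ leading (phase φ = -89.7°).

PF = 0.005153 (leading, φ = -89.7°)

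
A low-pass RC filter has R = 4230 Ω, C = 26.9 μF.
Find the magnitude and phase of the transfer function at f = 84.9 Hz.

Step 1 — Angular frequency: ω = 2π·84.9 = 533.4 rad/s.
Step 2 — Transfer function: H(jω) = 1/(1 + jωRC).
Step 3 — Denominator: 1 + jωRC = 1 + j·533.4·4230·2.69e-05 = 1 + j60.7.
Step 4 — H = 0.0002713 - j0.01647.
Step 5 — Magnitude: |H| = 0.01647 (-35.7 dB); phase: φ = -89.1°.

|H| = 0.01647 (-35.7 dB), φ = -89.1°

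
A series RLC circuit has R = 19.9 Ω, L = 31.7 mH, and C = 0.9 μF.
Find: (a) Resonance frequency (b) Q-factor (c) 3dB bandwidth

Step 1 — Resonance condition Im(Z)=0 gives ω₀ = 1/√(LC).
Step 2 — ω₀ = 1/√(0.0317·9e-07) = 5920 rad/s.
Step 3 — f₀ = ω₀/(2π) = 942.3 Hz.
Step 4 — Series Q: Q = ω₀L/R = 5920·0.0317/19.9 = 9.431.
Step 5 — 3dB bandwidth: Δω = ω₀/Q = 627.8 rad/s; BW = Δω/(2π) = 99.91 Hz.

(a) f₀ = 942.3 Hz  (b) Q = 9.431  (c) BW = 99.91 Hz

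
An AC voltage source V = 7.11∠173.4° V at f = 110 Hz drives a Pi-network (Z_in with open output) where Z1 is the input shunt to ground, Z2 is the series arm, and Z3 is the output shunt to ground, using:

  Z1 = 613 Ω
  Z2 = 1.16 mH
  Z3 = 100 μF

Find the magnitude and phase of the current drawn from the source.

Step 1 — Angular frequency: ω = 2π·f = 2π·110 = 691.2 rad/s.
Step 2 — Component impedances:
  Z1: Z = R = 613 Ω
  Z2: Z = jωL = j·691.2·0.00116 = 0 + j0.8017 Ω
  Z3: Z = 1/(jωC) = -j/(ω·C) = 0 - j14.47 Ω
Step 3 — With open output, the series arm Z2 and the output shunt Z3 appear in series to ground: Z2 + Z3 = 0 - j13.67 Ω.
Step 4 — Parallel with input shunt Z1: Z_in = Z1 || (Z2 + Z3) = 0.3046 - j13.66 Ω = 13.66∠-88.7° Ω.
Step 5 — Source phasor: V = 7.11∠173.4° V = -7.063 + j0.8172 V.
Step 6 — Ohm's law: I = V / Z_total = (-7.063 + j0.8172) / (0.3046 - j13.66) = -0.07132 - j0.5155 A.
Step 7 — Convert to polar: |I| = 0.5204 A, ∠I = -97.9°.

I = 0.5204∠-97.9° A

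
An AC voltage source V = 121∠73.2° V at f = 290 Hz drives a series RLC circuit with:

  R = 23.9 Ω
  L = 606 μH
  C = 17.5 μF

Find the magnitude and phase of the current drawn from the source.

Step 1 — Angular frequency: ω = 2π·f = 2π·290 = 1822 rad/s.
Step 2 — Component impedances:
  R: Z = R = 23.9 Ω
  L: Z = jωL = j·1822·0.000606 = 0 + j1.104 Ω
  C: Z = 1/(jωC) = -j/(ω·C) = 0 - j31.36 Ω
Step 3 — Series combination: Z_total = R + L + C = 23.9 - j30.26 Ω = 38.56∠-51.7° Ω.
Step 4 — Source phasor: V = 121∠73.2° V = 34.97 + j115.8 V.
Step 5 — Ohm's law: I = V / Z_total = (34.97 + j115.8) / (23.9 - j30.26) = -1.795 + j2.574 A.
Step 6 — Convert to polar: |I| = 3.138 A, ∠I = 124.9°.

I = 3.138∠124.9° A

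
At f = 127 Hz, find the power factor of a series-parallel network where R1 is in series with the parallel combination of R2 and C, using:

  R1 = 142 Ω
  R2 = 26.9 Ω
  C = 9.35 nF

Step 1 — Angular frequency: ω = 2π·f = 2π·127 = 798 rad/s.
Step 2 — Component impedances:
  R1: Z = R = 142 Ω
  R2: Z = R = 26.9 Ω
  C: Z = 1/(jωC) = -j/(ω·C) = 0 - j1.34e+05 Ω
Step 3 — Parallel branch: R2 || C = 1/(1/R2 + 1/C) = 26.9 - j0.005399 Ω.
Step 4 — Series with R1: Z_total = R1 + (R2 || C) = 168.9 - j0.005399 Ω = 168.9∠-0.0° Ω.
Step 5 — Power factor: PF = cos(φ) = Re(Z)/|Z| = 168.9/168.9 = 1.
Step 6 — Type: Im(Z) = -0.005399 ⇒ leading (phase φ = -0.0°).

PF = 1 (leading, φ = -0.0°)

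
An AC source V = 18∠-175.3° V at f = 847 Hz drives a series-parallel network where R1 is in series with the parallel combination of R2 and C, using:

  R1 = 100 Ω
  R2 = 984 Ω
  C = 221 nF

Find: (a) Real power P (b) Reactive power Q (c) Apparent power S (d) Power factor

Step 1 — Angular frequency: ω = 2π·f = 2π·847 = 5322 rad/s.
Step 2 — Component impedances:
  R1: Z = R = 100 Ω
  R2: Z = R = 984 Ω
  C: Z = 1/(jωC) = -j/(ω·C) = 0 - j850.2 Ω
Step 3 — Parallel branch: R2 || C = 1/(1/R2 + 1/C) = 420.6 - j486.8 Ω.
Step 4 — Series with R1: Z_total = R1 + (R2 || C) = 520.6 - j486.8 Ω = 712.8∠-43.1° Ω.
Step 5 — Source phasor: V = 18∠-175.3° V = -17.94 - j1.475 V.
Step 6 — Current: I = V / Z = -0.01697 - j0.0187 A = 0.02525∠-132.2° A.
Step 7 — Complex power: S = V·I* = 0.332 - j0.3105 VA.
Step 8 — Real power: P = Re(S) = 0.332 W.
Step 9 — Reactive power: Q = Im(S) = -0.3105 VAR.
Step 10 — Apparent power: |S| = 0.4546 VA.
Step 11 — Power factor: PF = P/|S| = 0.7304 (leading).

(a) P = 0.332 W  (b) Q = -0.3105 VAR  (c) S = 0.4546 VA  (d) PF = 0.7304 (leading)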